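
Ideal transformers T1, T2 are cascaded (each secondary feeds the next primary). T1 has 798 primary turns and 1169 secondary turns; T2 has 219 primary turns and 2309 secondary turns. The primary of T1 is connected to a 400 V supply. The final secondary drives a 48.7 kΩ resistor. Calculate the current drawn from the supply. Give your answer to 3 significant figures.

After T1: V = 400.00 × 1169/798 = 585.96 V.
After T2: V = 585.96 × 2309/219 = 6178.1 V.
I_load = 6178.1/48700 = 0.12686 A, so P_out = 6178.1 × 0.12686 = 783.74 W.
All ideal ⇒ P_in = P_out, so I_supply = 783.74/400 = 1.96 A.

I_supply ≈ 1.96 A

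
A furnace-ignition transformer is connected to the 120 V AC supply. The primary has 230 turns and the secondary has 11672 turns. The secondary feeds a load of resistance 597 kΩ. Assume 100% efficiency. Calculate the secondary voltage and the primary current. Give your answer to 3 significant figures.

V_s ≈ 6090 V, I_p ≈ 0.518 A

V_s = V_p × N_s/N_p = 120 × 11672/230 = 6089.7 V.
I_s = V_s/R = 6089.7/597000 = 0.010201 A.
I_p = I_s × N_s/N_p = 0.010201 × 11672/230 = 0.518 A.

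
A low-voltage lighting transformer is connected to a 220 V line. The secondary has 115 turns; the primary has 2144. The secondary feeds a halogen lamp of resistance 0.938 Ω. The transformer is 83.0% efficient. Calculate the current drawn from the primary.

I_p ≈ 0.813 A

V_s = 220 × 115/2144 = 11.800 V.
I_s = V_s/R = 11.800/0.938 = 12.580 A.
P_out = V_s I_s = 11.800 × 12.580 = 148.45 W.
P_in = P_out/η = 148.45/0.830 = 178.86 W.
I_p = P_in/V_p = 178.86/220 = 0.813 A.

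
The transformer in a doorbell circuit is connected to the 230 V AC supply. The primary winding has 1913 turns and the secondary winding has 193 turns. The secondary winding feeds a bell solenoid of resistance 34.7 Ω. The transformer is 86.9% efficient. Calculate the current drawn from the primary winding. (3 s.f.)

I_p ≈ 0.0776 A

V_s = 230 × 193/1913 = 23.204 V.
I_s = V_s/R = 23.204/34.7 = 0.66871 A.
P_out = V_s I_s = 23.204 × 0.66871 = 15.517 W.
P_in = P_out/η = 15.517/0.869 = 17.856 W.
I_p = P_in/V_p = 17.856/230 = 0.0776 A.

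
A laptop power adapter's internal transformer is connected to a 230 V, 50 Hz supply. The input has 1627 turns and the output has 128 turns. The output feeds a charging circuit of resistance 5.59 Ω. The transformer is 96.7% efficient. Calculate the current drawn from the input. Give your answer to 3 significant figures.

I_in ≈ 0.263 A

V_out = 230 × 128/1627 = 18.095 V.
I_out = V_out/R = 18.095/5.59 = 3.2370 A.
P_out = V_out I_out = 18.095 × 3.2370 = 58.572 W.
P_in = P_out/η = 58.572/0.967 = 60.571 W.
I_in = P_in/V_in = 60.571/230 = 0.263 A.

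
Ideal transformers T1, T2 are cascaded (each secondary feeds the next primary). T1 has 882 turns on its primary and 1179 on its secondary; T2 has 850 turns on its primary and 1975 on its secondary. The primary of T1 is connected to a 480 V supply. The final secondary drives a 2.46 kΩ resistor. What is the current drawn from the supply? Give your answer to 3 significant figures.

Secondary of T1: V = 480.00 × 1179/882 = 641.63 V.
Secondary of T2: V = 641.63 × 1975/850 = 1490.9 V.
I_load = 1490.9/2460 = 0.60604 A, so P_out = 1490.9 × 0.60604 = 903.51 W.
All ideal ⇒ P_in = P_out, so I_supply = 903.51/480 = 1.88 A.

I_supply ≈ 1.88 A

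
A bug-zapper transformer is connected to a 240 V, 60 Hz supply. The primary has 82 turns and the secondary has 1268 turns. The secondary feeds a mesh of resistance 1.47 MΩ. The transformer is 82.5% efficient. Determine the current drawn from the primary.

V_s = 240 × 1268/82 = 3711.2 V.
I_s = V_s/R = 3711.2/(1.47×10^6) = 0.0025246 A.
P_out = V_s I_s = 3711.2 × 0.0025246 = 9.3695 W.
P_in = P_out/η = 9.3695/0.825 = 11.357 W.
I_p = P_in/V_p = 11.357/240 = 0.0473 A.

I_p ≈ 0.0473 A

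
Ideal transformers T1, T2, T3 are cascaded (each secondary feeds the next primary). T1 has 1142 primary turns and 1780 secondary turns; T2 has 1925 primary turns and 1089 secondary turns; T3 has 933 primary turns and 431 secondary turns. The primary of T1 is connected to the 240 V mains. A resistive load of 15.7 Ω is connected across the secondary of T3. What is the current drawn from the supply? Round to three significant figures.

After T1: V = 240.00 × 1780/1142 = 374.08 V.
After T2: V = 374.08 × 1089/1925 = 211.62 V.
After T3: V = 211.62 × 431/933 = 97.759 V.
I_load = 97.759/15.7 = 6.2267 A, so P_out = 97.759 × 6.2267 = 608.72 W.
All ideal ⇒ P_in = P_out, so I_supply = 608.72/240 = 2.54 A.

I_supply ≈ 2.54 A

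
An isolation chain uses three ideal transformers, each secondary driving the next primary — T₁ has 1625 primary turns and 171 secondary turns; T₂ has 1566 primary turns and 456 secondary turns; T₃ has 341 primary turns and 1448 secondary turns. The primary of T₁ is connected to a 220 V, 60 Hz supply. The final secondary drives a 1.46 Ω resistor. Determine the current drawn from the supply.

I_supply ≈ 2.55 A

Secondary of T₁: V = 220.00 × 171/1625 = 23.151 V.
Secondary of T₂: V = 23.151 × 456/1566 = 6.7412 V.
Secondary of T₃: V = 6.7412 × 1448/341 = 28.625 V.
I_load = 28.625/1.46 = 19.606 A, so P_out = 28.625 × 19.606 = 561.25 W.
All ideal ⇒ P_in = P_out, so I_supply = 561.25/220 = 2.55 A.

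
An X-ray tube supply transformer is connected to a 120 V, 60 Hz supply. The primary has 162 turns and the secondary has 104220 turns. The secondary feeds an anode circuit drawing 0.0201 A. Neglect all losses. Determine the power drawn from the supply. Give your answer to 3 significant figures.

I_p = I_s × N_s/N_p = 0.0201 × 104220/162 = 12.931 A.
P = V_p I_p = 120 × 12.931 = 1550 W.

P ≈ 1550 W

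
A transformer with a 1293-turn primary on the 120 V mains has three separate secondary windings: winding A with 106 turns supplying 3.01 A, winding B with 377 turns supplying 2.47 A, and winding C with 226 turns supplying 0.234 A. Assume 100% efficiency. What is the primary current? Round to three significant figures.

V_A = 120 × 106/1293 = 9.8376 V; V_B = 120 × 377/1293 = 34.988 V; V_C = 120 × 226/1293 = 20.974 V.
P_out = V_A I_A + V_B I_B + V_C I_C = 9.8376×3.01 + 34.988×2.47 + 20.974×0.234 = 29.611 + 86.421 + 4.9080 = 120.94 W.
Ideal ⇒ P_in = P_out, so I_p = P_out/V_p = 120.94/120 = 1.01 A.

I_p ≈ 1.01 A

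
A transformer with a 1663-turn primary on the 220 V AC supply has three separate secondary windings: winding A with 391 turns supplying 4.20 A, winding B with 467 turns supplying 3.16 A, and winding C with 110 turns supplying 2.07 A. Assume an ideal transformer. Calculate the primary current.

V_A = 220 × 391/1663 = 51.726 V; V_B = 220 × 467/1663 = 61.780 V; V_C = 220 × 110/1663 = 14.552 V.
P_out = V_A I_A + V_B I_B + V_C I_C = 51.726×4.20 + 61.780×3.16 + 14.552×2.07 = 217.25 + 195.22 + 30.123 = 442.60 W.
Ideal ⇒ P_in = P_out, so I_p = P_out/V_p = 442.60/220 = 2.01 A.

I_p ≈ 2.01 A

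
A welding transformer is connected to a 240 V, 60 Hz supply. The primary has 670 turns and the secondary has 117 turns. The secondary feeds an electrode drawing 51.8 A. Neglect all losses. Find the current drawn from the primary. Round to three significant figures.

For an ideal transformer I_p N_p = I_s N_s, so I_p = 51.8 × 117/670 = 9.05 A.

I_p ≈ 9.05 A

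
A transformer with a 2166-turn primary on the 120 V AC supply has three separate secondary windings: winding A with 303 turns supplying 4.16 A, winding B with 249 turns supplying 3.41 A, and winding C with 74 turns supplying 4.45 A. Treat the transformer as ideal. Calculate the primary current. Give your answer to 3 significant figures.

V_A = 120 × 303/2166 = 16.787 V; V_B = 120 × 249/2166 = 13.795 V; V_C = 120 × 74/2166 = 4.0997 V.
P_out = V_A I_A + V_B I_B + V_C I_C = 16.787×4.16 + 13.795×3.41 + 4.0997×4.45 = 69.833 + 47.041 + 18.244 = 135.12 W.
Ideal ⇒ P_in = P_out, so I_p = P_out/V_p = 135.12/120 = 1.13 A.

I_p ≈ 1.13 A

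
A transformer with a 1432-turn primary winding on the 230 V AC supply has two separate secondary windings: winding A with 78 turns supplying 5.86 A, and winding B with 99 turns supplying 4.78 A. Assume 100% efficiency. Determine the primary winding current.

I_p ≈ 0.650 A

V_A = 230 × 78/1432 = 12.528 V; V_B = 230 × 99/1432 = 15.901 V.
P_out = V_A I_A + V_B I_B = 12.528×5.86 + 15.901×4.78 = 73.414 + 76.006 = 149.42 W.
Ideal ⇒ P_in = P_out, so I_p = P_out/V_p = 149.42/230 = 0.650 A.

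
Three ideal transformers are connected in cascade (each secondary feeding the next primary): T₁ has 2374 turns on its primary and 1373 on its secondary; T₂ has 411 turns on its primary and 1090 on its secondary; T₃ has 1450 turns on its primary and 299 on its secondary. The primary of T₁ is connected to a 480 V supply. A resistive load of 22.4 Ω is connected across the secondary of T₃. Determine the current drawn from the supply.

Secondary of T₁: V = 480.00 × 1373/2374 = 277.61 V.
Secondary of T₂: V = 277.61 × 1090/411 = 736.23 V.
Secondary of T₃: V = 736.23 × 299/1450 = 151.82 V.
I_load = 151.82/22.4 = 6.7775 A, so P_out = 151.82 × 6.7775 = 1028.9 W.
All ideal ⇒ P_in = P_out, so I_supply = 1028.9/480 = 2.14 A.

I_supply ≈ 2.14 A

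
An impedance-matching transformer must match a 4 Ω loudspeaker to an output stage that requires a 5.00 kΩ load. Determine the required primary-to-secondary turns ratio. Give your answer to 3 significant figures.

N_p/N_s ≈ 35.4

Z_p/Z_s = (N_p/N_s)², so N_p/N_s = √(5000/4) = √1250 = 35.4.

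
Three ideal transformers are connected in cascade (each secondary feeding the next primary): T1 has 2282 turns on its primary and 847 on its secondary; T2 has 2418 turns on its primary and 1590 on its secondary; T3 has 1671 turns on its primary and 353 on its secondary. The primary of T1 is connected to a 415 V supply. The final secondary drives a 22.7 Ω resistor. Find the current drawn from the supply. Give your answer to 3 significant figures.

I_supply ≈ 0.0486 A

After T1: V = 415.00 × 847/2282 = 154.03 V.
After T2: V = 154.03 × 1590/2418 = 101.29 V.
After T3: V = 101.29 × 353/1671 = 21.397 V.
I_load = 21.397/22.7 = 0.94260 A, so P_out = 21.397 × 0.94260 = 20.169 W.
All ideal ⇒ P_in = P_out, so I_supply = 20.169/415 = 0.0486 A.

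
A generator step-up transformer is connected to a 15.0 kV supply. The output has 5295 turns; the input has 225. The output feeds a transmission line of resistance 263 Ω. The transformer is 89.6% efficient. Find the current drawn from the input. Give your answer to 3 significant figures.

V_out = 15000 × 5295/225 = 353000 V.
I_out = V_out/R = 353000/263 = 1342.2 A.
P_out = V_out I_out = 353000 × 1342.2 = 4.7380×10^8 W.
P_in = P_out/η = 4.7380×10^8/0.896 = 5.2879×10^8 W.
I_in = P_in/V_in = 5.2879×10^8/15000 = 35300 A.

I_in ≈ 35300 A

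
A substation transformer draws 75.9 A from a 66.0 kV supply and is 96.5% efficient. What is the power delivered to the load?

P_in = V_p I_p = 66000 × 75.9 = 5.0094×10^6 W.
P_out = η P_in = 0.965 × 5.0094×10^6 = 4.83×10^6 W.

P_out ≈ 4.83×10^6 W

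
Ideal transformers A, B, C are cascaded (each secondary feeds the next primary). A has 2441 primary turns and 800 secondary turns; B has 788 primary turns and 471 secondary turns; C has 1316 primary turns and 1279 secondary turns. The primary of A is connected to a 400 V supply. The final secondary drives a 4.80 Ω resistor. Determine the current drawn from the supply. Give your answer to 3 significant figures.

Secondary of A: V = 400.00 × 800/2441 = 131.09 V.
Secondary of B: V = 131.09 × 471/788 = 78.357 V.
Secondary of C: V = 78.357 × 1279/1316 = 76.154 V.
I_load = 76.154/4.80 = 15.865 A, so P_out = 76.154 × 15.865 = 1208.2 W.
All ideal ⇒ P_in = P_out, so I_supply = 1208.2/400 = 3.02 A.

I_supply ≈ 3.02 A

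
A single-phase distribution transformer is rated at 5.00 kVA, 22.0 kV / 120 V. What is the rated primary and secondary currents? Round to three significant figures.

I_p ≈ 0.227 A, I_s ≈ 41.7 A

I_p = S/V_p = 5000/22000 = 0.227 A.
I_s = S/V_s = 5000/120 = 41.7 A.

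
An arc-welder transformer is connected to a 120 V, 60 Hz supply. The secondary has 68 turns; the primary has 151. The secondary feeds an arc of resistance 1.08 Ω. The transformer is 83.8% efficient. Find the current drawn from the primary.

I_p ≈ 26.9 A

V_s = 120 × 68/151 = 54.040 V.
I_s = V_s/R = 54.040/1.08 = 50.037 A.
P_out = V_s I_s = 54.040 × 50.037 = 2704.0 W.
P_in = P_out/η = 2704.0/0.838 = 3226.7 W.
I_p = P_in/V_p = 3226.7/120 = 26.9 A.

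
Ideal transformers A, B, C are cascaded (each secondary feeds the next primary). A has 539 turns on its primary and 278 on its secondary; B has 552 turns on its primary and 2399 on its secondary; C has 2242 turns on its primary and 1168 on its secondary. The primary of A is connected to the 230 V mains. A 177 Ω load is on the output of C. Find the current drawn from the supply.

I_supply ≈ 1.77 A

Secondary of A: V = 230.00 × 278/539 = 118.63 V.
Secondary of B: V = 118.63 × 2399/552 = 515.56 V.
Secondary of C: V = 515.56 × 1168/2242 = 268.59 V.
I_load = 268.59/177 = 1.5174 A, so P_out = 268.59 × 1.5174 = 407.56 W.
All ideal ⇒ P_in = P_out, so I_supply = 407.56/230 = 1.77 A.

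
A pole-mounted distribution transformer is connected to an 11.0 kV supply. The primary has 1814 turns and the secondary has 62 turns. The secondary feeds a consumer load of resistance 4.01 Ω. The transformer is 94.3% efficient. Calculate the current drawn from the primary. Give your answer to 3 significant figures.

V_s = 11000 × 62/1814 = 375.96 V.
I_s = V_s/R = 375.96/4.01 = 93.757 A.
P_out = V_s I_s = 375.96 × 93.757 = 35249 W.
P_in = P_out/η = 35249/0.943 = 37380 W.
I_p = P_in/V_p = 37380/11000 = 3.40 A.

I_p ≈ 3.40 A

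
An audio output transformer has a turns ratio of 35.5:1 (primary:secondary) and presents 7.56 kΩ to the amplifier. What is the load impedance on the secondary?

Z_s ≈ 6.00 Ω

Z_s = Z_p/(N_p/N_s)² = 7560/35.5² = 6.00 Ω.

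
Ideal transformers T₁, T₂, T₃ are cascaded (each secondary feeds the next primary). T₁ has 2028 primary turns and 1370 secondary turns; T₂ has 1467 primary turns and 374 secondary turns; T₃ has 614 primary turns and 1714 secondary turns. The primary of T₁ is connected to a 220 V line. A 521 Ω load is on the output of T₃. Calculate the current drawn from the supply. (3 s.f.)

After T₁: V = 220.00 × 1370/2028 = 148.62 V.
After T₂: V = 148.62 × 374/1467 = 37.889 V.
After T₃: V = 37.889 × 1714/614 = 105.77 V.
I_load = 105.77/521 = 0.20301 A, so P_out = 105.77 × 0.20301 = 21.472 W.
All ideal ⇒ P_in = P_out, so I_supply = 21.472/220 = 0.0976 A.

I_supply ≈ 0.0976 A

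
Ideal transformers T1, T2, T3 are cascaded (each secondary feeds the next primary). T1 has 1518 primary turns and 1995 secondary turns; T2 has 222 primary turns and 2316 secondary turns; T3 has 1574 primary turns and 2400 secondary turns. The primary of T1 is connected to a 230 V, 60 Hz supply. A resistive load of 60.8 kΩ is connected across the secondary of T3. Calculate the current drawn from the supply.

After T1: V = 230.00 × 1995/1518 = 302.27 V.
After T2: V = 302.27 × 2316/222 = 3153.4 V.
After T3: V = 3153.4 × 2400/1574 = 4808.3 V.
I_load = 4808.3/60800 = 0.079084 A, so P_out = 4808.3 × 0.079084 = 380.26 W.
All ideal ⇒ P_in = P_out, so I_supply = 380.26/230 = 1.65 A.

I_supply ≈ 1.65 A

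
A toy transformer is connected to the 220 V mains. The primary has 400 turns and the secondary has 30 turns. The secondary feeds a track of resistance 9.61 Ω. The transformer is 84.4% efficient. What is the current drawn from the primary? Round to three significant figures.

V_s = 220 × 30/400 = 16.500 V.
I_s = V_s/R = 16.500/9.61 = 1.7170 A.
P_out = V_s I_s = 16.500 × 1.7170 = 28.330 W.
P_in = P_out/η = 28.330/0.844 = 33.566 W.
I_p = P_in/V_p = 33.566/220 = 0.153 A.

I_p ≈ 0.153 A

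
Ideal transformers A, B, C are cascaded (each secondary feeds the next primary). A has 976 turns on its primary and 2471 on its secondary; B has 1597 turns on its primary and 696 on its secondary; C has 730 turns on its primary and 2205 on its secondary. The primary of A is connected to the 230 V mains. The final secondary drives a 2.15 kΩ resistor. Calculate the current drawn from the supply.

I_supply ≈ 1.19 A

After A: V = 230.00 × 2471/976 = 582.31 V.
After B: V = 582.31 × 696/1597 = 253.78 V.
After C: V = 253.78 × 2205/730 = 766.55 V.
I_load = 766.55/2150 = 0.35654 A, so P_out = 766.55 × 0.35654 = 273.30 W.
All ideal ⇒ P_in = P_out, so I_supply = 273.30/230 = 1.19 A.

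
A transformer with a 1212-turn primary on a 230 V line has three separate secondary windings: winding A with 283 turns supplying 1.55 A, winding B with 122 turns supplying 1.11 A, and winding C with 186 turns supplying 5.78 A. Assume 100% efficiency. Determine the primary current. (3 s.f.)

I_p ≈ 1.36 A

V_A = 230 × 283/1212 = 53.705 V; V_B = 230 × 122/1212 = 23.152 V; V_C = 230 × 186/1212 = 35.297 V.
P_out = V_A I_A + V_B I_B + V_C I_C = 53.705×1.55 + 23.152×1.11 + 35.297×5.78 = 83.242 + 25.699 + 204.02 = 312.96 W.
Ideal ⇒ P_in = P_out, so I_p = P_out/V_p = 312.96/230 = 1.36 A.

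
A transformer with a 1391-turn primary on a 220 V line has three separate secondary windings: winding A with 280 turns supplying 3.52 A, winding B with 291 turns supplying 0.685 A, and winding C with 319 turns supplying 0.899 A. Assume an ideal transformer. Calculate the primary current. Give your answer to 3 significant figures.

V_A = 220 × 280/1391 = 44.285 V; V_B = 220 × 291/1391 = 46.024 V; V_C = 220 × 319/1391 = 50.453 V.
P_out = V_A I_A + V_B I_B + V_C I_C = 44.285×3.52 + 46.024×0.685 + 50.453×0.899 = 155.88 + 31.527 + 45.357 = 232.77 W.
Ideal ⇒ P_in = P_out, so I_p = P_out/V_p = 232.77/220 = 1.06 A.

I_p ≈ 1.06 A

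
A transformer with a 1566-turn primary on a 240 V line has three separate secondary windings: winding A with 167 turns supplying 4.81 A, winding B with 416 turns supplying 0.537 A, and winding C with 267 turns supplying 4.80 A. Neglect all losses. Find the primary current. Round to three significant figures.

I_p ≈ 1.47 A

V_A = 240 × 167/1566 = 25.594 V; V_B = 240 × 416/1566 = 63.755 V; V_C = 240 × 267/1566 = 40.920 V.
P_out = V_A I_A + V_B I_B + V_C I_C = 25.594×4.81 + 63.755×0.537 + 40.920×4.80 = 123.11 + 34.236 + 196.41 = 353.76 W.
Ideal ⇒ P_in = P_out, so I_p = P_out/V_p = 353.76/240 = 1.47 A.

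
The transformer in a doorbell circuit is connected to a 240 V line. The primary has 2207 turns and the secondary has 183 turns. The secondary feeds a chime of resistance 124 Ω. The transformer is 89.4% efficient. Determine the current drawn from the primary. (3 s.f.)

V_s = 240 × 183/2207 = 19.900 V.
I_s = V_s/R = 19.900/124 = 0.16049 A.
P_out = V_s I_s = 19.900 × 0.16049 = 3.1937 W.
P_in = P_out/η = 3.1937/0.894 = 3.5724 W.
I_p = P_in/V_p = 3.5724/240 = 0.0149 A.

I_p ≈ 0.0149 A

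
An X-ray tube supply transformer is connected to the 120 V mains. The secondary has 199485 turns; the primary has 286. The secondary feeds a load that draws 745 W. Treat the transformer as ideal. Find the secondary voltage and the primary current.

V_s ≈ 83700 V, I_p ≈ 6.21 A

V_s = V_p × N_s/N_p = 120 × 199485/286 = 83700 V.
I_s = P/V_s = 745/83700 = 0.0089008 A.
I_p = I_s × N_s/N_p = 0.0089008 × 199485/286 = 6.21 A.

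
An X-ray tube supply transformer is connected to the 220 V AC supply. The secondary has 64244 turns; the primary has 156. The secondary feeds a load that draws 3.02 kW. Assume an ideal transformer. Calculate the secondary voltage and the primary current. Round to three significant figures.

V_s = V_p × N_s/N_p = 220 × 64244/156 = 90601 V.
I_s = P/V_s = 3020/90601 = 0.033333 A.
I_p = I_s × N_s/N_p = 0.033333 × 64244/156 = 13.7 A.

V_s ≈ 90600 V, I_p ≈ 13.7 A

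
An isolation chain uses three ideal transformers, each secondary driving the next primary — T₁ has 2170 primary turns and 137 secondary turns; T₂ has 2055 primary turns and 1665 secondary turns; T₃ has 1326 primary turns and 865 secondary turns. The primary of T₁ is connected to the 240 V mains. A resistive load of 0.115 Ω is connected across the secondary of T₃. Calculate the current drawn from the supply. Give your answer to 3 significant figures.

Secondary of T₁: V = 240.00 × 137/2170 = 15.152 V.
Secondary of T₂: V = 15.152 × 1665/2055 = 12.276 V.
Secondary of T₃: V = 12.276 × 865/1326 = 8.0084 V.
I_load = 8.0084/0.115 = 69.638 A, so P_out = 8.0084 × 69.638 = 557.69 W.
All ideal ⇒ P_in = P_out, so I_supply = 557.69/240 = 2.32 A.

I_supply ≈ 2.32 A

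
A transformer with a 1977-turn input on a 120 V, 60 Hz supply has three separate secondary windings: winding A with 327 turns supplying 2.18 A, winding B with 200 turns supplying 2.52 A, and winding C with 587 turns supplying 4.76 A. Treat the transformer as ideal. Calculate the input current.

V_A = 120 × 327/1977 = 19.848 V; V_B = 120 × 200/1977 = 12.140 V; V_C = 120 × 587/1977 = 35.630 V.
P_out = V_A I_A + V_B I_B + V_C I_C = 19.848×2.18 + 12.140×2.52 + 35.630×4.76 = 43.269 + 30.592 + 169.60 = 243.46 W.
Ideal ⇒ P_in = P_out, so I_in = P_out/V_in = 243.46/120 = 2.03 A.

I_in ≈ 2.03 A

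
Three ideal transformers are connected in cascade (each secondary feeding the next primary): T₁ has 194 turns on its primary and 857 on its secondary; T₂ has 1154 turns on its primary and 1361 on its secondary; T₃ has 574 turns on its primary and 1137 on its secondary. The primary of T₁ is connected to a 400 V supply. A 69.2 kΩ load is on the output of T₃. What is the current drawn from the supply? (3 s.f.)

I_supply ≈ 0.616 A

Secondary of T₁: V = 400.00 × 857/194 = 1767.0 V.
Secondary of T₂: V = 1767.0 × 1361/1154 = 2084.0 V.
Secondary of T₃: V = 2084.0 × 1137/574 = 4128.0 V.
I_load = 4128.0/69200 = 0.059653 A, so P_out = 4128.0 × 0.059653 = 246.25 W.
All ideal ⇒ P_in = P_out, so I_supply = 246.25/400 = 0.616 A.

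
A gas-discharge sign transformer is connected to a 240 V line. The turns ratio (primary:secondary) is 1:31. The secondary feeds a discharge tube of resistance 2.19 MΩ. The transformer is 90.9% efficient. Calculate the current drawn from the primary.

I_p ≈ 0.116 A

V_s = 240 × 31/1 = 7440.0 V.
I_s = V_s/R = 7440.0/(2.19×10^6) = 0.0033973 A.
P_out = V_s I_s = 7440.0 × 0.0033973 = 25.276 W.
P_in = P_out/η = 25.276/0.909 = 27.806 W.
I_p = P_in/V_p = 27.806/240 = 0.116 A.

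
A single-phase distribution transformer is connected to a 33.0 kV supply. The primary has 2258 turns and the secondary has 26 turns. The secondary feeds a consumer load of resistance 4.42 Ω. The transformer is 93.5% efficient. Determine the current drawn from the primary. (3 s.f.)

V_s = 33000 × 26/2258 = 379.98 V.
I_s = V_s/R = 379.98/4.42 = 85.969 A.
P_out = V_s I_s = 379.98 × 85.969 = 32667 W.
P_in = P_out/η = 32667/0.935 = 34938 W.
I_p = P_in/V_p = 34938/33000 = 1.06 A.

I_p ≈ 1.06 A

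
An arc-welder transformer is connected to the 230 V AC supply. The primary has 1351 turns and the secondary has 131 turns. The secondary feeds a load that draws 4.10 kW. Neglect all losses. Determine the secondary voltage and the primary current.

V_s ≈ 22.3 V, I_p ≈ 17.8 A

V_s = V_p × N_s/N_p = 230 × 131/1351 = 22.302 V.
I_s = P/V_s = 4100/22.302 = 183.84 A.
I_p = I_s × N_s/N_p = 183.84 × 131/1351 = 17.8 A.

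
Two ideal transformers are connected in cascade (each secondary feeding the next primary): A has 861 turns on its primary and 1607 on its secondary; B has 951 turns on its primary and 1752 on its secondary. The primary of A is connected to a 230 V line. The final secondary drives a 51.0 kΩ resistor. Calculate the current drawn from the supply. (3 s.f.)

Secondary of A: V = 230.00 × 1607/861 = 429.28 V.
Secondary of B: V = 429.28 × 1752/951 = 790.85 V.
I_load = 790.85/51000 = 0.015507 A, so P_out = 790.85 × 0.015507 = 12.264 W.
All ideal ⇒ P_in = P_out, so I_supply = 12.264/230 = 0.0533 A.

I_supply ≈ 0.0533 A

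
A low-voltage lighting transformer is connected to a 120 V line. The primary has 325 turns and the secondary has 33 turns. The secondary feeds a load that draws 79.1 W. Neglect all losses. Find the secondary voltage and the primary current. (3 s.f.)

V_s = V_p × N_s/N_p = 120 × 33/325 = 12.185 V.
I_s = P/V_s = 79.1/12.185 = 6.4918 A.
I_p = I_s × N_s/N_p = 6.4918 × 33/325 = 0.659 A.

V_s ≈ 12.2 V, I_p ≈ 0.659 A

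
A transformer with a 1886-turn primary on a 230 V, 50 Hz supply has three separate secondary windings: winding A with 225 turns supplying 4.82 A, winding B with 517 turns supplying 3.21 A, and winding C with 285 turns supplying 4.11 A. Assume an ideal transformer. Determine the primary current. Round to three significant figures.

V_A = 230 × 225/1886 = 27.439 V; V_B = 230 × 517/1886 = 63.049 V; V_C = 230 × 285/1886 = 34.756 V.
P_out = V_A I_A + V_B I_B + V_C I_C = 27.439×4.82 + 63.049×3.21 + 34.756×4.11 = 132.26 + 202.39 + 142.85 = 477.49 W.
Ideal ⇒ P_in = P_out, so I_p = P_out/V_p = 477.49/230 = 2.08 A.

I_p ≈ 2.08 A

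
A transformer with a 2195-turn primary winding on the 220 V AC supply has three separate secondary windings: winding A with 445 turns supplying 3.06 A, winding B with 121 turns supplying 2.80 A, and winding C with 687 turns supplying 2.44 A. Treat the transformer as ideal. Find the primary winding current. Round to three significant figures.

I_p ≈ 1.54 A

V_A = 220 × 445/2195 = 44.601 V; V_B = 220 × 121/2195 = 12.128 V; V_C = 220 × 687/2195 = 68.856 V.
P_out = V_A I_A + V_B I_B + V_C I_C = 44.601×3.06 + 12.128×2.80 + 68.856×2.44 = 136.48 + 33.957 + 168.01 = 338.45 W.
Ideal ⇒ P_in = P_out, so I_p = P_out/V_p = 338.45/220 = 1.54 A.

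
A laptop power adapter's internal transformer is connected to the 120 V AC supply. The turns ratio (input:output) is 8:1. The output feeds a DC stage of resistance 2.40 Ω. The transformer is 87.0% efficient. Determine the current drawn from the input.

I_in ≈ 0.898 A

V_out = 120 × 1/8 = 15.000 V.
I_out = V_out/R = 15.000/2.40 = 6.2500 A.
P_out = V_out I_out = 15.000 × 6.2500 = 93.750 W.
P_in = P_out/η = 93.750/0.870 = 107.76 W.
I_in = P_in/V_in = 107.76/120 = 0.898 A.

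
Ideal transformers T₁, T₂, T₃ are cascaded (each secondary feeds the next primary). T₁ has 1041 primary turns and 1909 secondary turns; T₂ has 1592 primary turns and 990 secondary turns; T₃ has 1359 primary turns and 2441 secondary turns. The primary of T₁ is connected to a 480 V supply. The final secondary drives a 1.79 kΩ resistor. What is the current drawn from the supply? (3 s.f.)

I_supply ≈ 1.13 A

Secondary of T₁: V = 480.00 × 1909/1041 = 880.23 V.
Secondary of T₂: V = 880.23 × 990/1592 = 547.38 V.
Secondary of T₃: V = 547.38 × 2441/1359 = 983.19 V.
I_load = 983.19/1790 = 0.54927 A, so P_out = 983.19 × 0.54927 = 540.03 W.
All ideal ⇒ P_in = P_out, so I_supply = 540.03/480 = 1.13 A.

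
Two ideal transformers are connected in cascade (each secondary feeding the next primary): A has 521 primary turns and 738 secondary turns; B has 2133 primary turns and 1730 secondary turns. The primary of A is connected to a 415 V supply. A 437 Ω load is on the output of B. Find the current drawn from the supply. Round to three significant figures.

I_supply ≈ 1.25 A

After A: V = 415.00 × 738/521 = 587.85 V.
After B: V = 587.85 × 1730/2133 = 476.78 V.
I_load = 476.78/437 = 1.0910 A, so P_out = 476.78 × 1.0910 = 520.19 W.
All ideal ⇒ P_in = P_out, so I_supply = 520.19/415 = 1.25 A.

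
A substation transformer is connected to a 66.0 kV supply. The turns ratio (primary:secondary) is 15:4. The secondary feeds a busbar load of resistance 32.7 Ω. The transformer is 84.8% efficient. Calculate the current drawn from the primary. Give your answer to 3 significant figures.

V_s = 66000 × 4/15 = 17600 V.
I_s = V_s/R = 17600/32.7 = 538.23 A.
P_out = V_s I_s = 17600 × 538.23 = 9.4728×10^6 W.
P_in = P_out/η = 9.4728×10^6/0.848 = 1.1171×10^7 W.
I_p = P_in/V_p = 1.1171×10^7/66000 = 169 A.

I_p ≈ 169 A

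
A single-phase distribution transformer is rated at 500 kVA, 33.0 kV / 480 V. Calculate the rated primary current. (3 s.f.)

I_p = S/V_p = 500000/33000 = 15.2 A.

I_p ≈ 15.2 A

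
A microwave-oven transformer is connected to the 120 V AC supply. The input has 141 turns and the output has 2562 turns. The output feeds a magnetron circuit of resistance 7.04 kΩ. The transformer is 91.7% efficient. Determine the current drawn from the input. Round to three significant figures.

V_out = 120 × 2562/141 = 2180.4 V.
I_out = V_out/R = 2180.4/7040 = 0.30972 A.
P_out = V_out I_out = 2180.4 × 0.30972 = 675.32 W.
P_in = P_out/η = 675.32/0.917 = 736.45 W.
I_in = P_in/V_in = 736.45/120 = 6.14 A.

I_in ≈ 6.14 A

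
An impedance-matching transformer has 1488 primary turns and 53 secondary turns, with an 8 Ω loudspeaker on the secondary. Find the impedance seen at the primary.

Z_p = (N_p/N_s)² × Z_s = (1488/53)² × 8 = 6310 Ω.

Z_p ≈ 6310 Ω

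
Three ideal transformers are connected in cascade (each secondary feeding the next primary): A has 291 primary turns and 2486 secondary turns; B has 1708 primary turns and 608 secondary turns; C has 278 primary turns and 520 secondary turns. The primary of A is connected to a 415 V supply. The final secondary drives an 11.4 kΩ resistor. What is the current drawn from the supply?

I_supply ≈ 1.18 A

After A: V = 415.00 × 2486/291 = 3545.3 V.
After B: V = 3545.3 × 608/1708 = 1262.0 V.
After C: V = 1262.0 × 520/278 = 2360.6 V.
I_load = 2360.6/11400 = 0.20707 A, so P_out = 2360.6 × 0.20707 = 488.83 W.
All ideal ⇒ P_in = P_out, so I_supply = 488.83/415 = 1.18 A.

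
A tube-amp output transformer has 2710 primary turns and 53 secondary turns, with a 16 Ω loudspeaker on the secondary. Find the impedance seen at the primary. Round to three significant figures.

Z_p ≈ 41800 Ω

Z_p = (N_p/N_s)² × Z_s = (2710/53)² × 16 = 41800 Ω.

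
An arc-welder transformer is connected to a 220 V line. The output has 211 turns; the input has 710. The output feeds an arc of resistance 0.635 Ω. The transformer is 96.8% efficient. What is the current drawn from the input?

V_out = 220 × 211/710 = 65.380 V.
I_out = V_out/R = 65.380/0.635 = 102.96 A.
P_out = V_out I_out = 65.380 × 102.96 = 6731.6 W.
P_in = P_out/η = 6731.6/0.968 = 6954.2 W.
I_in = P_in/V_in = 6954.2/220 = 31.6 A.

I_in ≈ 31.6 A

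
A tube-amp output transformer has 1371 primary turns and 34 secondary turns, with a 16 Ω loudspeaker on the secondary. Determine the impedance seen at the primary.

Z_p ≈ 26000 Ω

Z_p = (N_p/N_s)² × Z_s = (1371/34)² × 16 = 26000 Ω.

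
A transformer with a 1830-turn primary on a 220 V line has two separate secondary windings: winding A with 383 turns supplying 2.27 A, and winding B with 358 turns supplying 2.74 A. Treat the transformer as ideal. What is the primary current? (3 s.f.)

I_p ≈ 1.01 A

V_A = 220 × 383/1830 = 46.044 V; V_B = 220 × 358/1830 = 43.038 V.
P_out = V_A I_A + V_B I_B = 46.044×2.27 + 43.038×2.74 = 104.52 + 117.92 = 222.44 W.
Ideal ⇒ P_in = P_out, so I_p = P_out/V_p = 222.44/220 = 1.01 A.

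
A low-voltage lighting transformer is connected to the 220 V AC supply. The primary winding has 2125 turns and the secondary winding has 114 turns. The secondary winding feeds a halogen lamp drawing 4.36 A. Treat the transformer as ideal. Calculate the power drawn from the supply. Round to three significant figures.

P ≈ 51.5 W

I_p = I_s × N_s/N_p = 4.36 × 114/2125 = 0.23390 A.
P = V_p I_p = 220 × 0.23390 = 51.5 W.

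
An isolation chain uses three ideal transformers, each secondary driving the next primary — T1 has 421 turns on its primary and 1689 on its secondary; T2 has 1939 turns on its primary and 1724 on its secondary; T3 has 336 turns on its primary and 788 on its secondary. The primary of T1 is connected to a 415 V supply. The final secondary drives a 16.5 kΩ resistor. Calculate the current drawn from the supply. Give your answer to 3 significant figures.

After T1: V = 415.00 × 1689/421 = 1664.9 V.
After T2: V = 1664.9 × 1724/1939 = 1480.3 V.
After T3: V = 1480.3 × 788/336 = 3471.7 V.
I_load = 3471.7/16500 = 0.21041 A, so P_out = 3471.7 × 0.21041 = 730.47 W.
All ideal ⇒ P_in = P_out, so I_supply = 730.47/415 = 1.76 A.

I_supply ≈ 1.76 A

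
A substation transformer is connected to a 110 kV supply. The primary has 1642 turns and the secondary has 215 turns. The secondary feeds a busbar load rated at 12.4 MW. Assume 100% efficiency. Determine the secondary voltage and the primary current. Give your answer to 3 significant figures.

V_s ≈ 14400 V, I_p ≈ 113 A

V_s = V_p × N_s/N_p = 110000 × 215/1642 = 14403 V.
I_s = P/V_s = 1.24×10^7/14403 = 860.92 A.
I_p = I_s × N_s/N_p = 860.92 × 215/1642 = 113 A.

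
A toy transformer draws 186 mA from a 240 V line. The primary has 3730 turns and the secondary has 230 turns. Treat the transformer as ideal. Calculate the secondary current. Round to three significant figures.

I_s ≈ 3.02 A

I_s/I_p = N_p/N_s, so I_s = 0.186 × 3730/230 = 3.02 A.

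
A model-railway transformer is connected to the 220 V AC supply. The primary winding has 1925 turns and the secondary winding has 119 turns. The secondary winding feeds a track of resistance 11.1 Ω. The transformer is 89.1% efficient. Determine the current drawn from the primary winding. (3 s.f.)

I_p ≈ 0.0850 A

V_s = 220 × 119/1925 = 13.600 V.
I_s = V_s/R = 13.600/11.1 = 1.2252 A.
P_out = V_s I_s = 13.600 × 1.2252 = 16.663 W.
P_in = P_out/η = 16.663/0.891 = 18.702 W.
I_p = P_in/V_p = 18.702/220 = 0.0850 A.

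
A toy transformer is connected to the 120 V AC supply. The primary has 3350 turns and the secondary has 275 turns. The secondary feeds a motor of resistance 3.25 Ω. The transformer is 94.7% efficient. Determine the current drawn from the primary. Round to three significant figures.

I_p ≈ 0.263 A

V_s = 120 × 275/3350 = 9.8507 V.
I_s = V_s/R = 9.8507/3.25 = 3.0310 A.
P_out = V_s I_s = 9.8507 × 3.0310 = 29.858 W.
P_in = P_out/η = 29.858/0.947 = 31.529 W.
I_p = P_in/V_p = 31.529/120 = 0.263 A.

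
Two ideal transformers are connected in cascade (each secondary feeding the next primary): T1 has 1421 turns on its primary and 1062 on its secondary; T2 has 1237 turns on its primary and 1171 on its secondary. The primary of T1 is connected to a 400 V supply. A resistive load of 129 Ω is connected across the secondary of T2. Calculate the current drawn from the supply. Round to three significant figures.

After T1: V = 400.00 × 1062/1421 = 298.94 V.
After T2: V = 298.94 × 1171/1237 = 282.99 V.
I_load = 282.99/129 = 2.1938 A, so P_out = 282.99 × 2.1938 = 620.82 W.
All ideal ⇒ P_in = P_out, so I_supply = 620.82/400 = 1.55 A.

I_supply ≈ 1.55 A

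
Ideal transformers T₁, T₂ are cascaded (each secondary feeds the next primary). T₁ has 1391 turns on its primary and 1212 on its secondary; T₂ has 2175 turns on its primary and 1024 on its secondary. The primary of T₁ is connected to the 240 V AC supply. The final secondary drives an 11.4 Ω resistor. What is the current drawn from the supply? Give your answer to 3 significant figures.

After T₁: V = 240.00 × 1212/1391 = 209.12 V.
After T₂: V = 209.12 × 1024/2175 = 98.453 V.
I_load = 98.453/11.4 = 8.6362 A, so P_out = 98.453 × 8.6362 = 850.26 W.
All ideal ⇒ P_in = P_out, so I_supply = 850.26/240 = 3.54 A.

I_supply ≈ 3.54 A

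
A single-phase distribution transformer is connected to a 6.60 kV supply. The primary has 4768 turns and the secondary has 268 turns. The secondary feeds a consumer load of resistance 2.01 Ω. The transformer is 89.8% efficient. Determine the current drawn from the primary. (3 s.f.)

V_s = 6600 × 268/4768 = 370.97 V.
I_s = V_s/R = 370.97/2.01 = 184.56 A.
P_out = V_s I_s = 370.97 × 184.56 = 68468 W.
P_in = P_out/η = 68468/0.898 = 76245 W.
I_p = P_in/V_p = 76245/6600 = 11.6 A.

I_p ≈ 11.6 A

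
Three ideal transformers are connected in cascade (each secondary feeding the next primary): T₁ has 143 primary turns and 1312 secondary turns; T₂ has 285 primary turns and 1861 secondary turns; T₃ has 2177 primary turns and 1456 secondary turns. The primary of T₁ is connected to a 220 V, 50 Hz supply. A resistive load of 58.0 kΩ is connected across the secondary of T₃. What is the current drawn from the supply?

I_supply ≈ 6.09 A

After T₁: V = 220.00 × 1312/143 = 2018.5 V.
After T₂: V = 2018.5 × 1861/285 = 13180 V.
After T₃: V = 13180 × 1456/2177 = 8815.1 V.
I_load = 8815.1/58000 = 0.15198 A, so P_out = 8815.1 × 0.15198 = 1339.7 W.
All ideal ⇒ P_in = P_out, so I_supply = 1339.7/220 = 6.09 A.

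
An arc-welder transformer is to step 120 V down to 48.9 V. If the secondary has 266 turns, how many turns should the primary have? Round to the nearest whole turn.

N_p/N_s = V_p/V_s, so N_p = 266 × 120/48.9 = 652.8 ≈ 653 turns.

N_p = 653 turns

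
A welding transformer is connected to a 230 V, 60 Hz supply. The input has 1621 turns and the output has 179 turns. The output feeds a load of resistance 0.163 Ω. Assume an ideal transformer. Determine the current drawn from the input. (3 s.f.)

V_out = V_in × N_out/N_in = 230 × 179/1621 = 25.398 V.
I_out = V_out/R = 25.398/0.163 = 155.82 A.
For an ideal transformer I_in N_in = I_out N_out, so I_in = 155.82 × 179/1621 = 17.2 A.

I_in ≈ 17.2 A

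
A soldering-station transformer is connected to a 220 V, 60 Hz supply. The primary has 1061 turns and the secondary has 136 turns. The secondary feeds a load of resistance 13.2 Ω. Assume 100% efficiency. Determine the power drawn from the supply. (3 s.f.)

P ≈ 60.2 W

V_s = V_p × N_s/N_p = 220 × 136/1061 = 28.200 V.
I_s = V_s/R = 28.200/13.2 = 2.1363 A.
I_p = I_s × N_s/N_p = 2.1363 × 136/1061 = 0.27384 A.
P = V_p I_p = 220 × 0.27384 = 60.2 W.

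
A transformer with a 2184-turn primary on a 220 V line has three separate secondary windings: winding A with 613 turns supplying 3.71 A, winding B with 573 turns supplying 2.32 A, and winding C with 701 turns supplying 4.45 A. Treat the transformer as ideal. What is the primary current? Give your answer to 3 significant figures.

I_p ≈ 3.08 A

V_A = 220 × 613/2184 = 61.749 V; V_B = 220 × 573/2184 = 57.720 V; V_C = 220 × 701/2184 = 70.614 V.
P_out = V_A I_A + V_B I_B + V_C I_C = 61.749×3.71 + 57.720×2.32 + 70.614×4.45 = 229.09 + 133.91 + 314.23 = 677.23 W.
Ideal ⇒ P_in = P_out, so I_p = P_out/V_p = 677.23/220 = 3.08 A.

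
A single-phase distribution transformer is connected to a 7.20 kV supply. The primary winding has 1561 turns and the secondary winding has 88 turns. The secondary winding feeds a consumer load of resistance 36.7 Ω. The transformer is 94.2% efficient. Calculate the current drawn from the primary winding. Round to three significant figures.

I_p ≈ 0.662 A

V_s = 7200 × 88/1561 = 405.89 V.
I_s = V_s/R = 405.89/36.7 = 11.060 A.
P_out = V_s I_s = 405.89 × 11.060 = 4489.1 W.
P_in = P_out/η = 4489.1/0.942 = 4765.5 W.
I_p = P_in/V_p = 4765.5/7200 = 0.662 A.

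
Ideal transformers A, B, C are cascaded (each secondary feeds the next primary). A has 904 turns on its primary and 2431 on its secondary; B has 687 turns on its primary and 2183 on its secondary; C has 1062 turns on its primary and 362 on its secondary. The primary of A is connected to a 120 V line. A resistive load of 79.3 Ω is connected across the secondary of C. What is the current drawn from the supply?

Secondary of A: V = 120.00 × 2431/904 = 322.70 V.
Secondary of B: V = 322.70 × 2183/687 = 1025.4 V.
Secondary of C: V = 1025.4 × 362/1062 = 349.53 V.
I_load = 349.53/79.3 = 4.4076 A, so P_out = 349.53 × 4.4076 = 1540.6 W.
All ideal ⇒ P_in = P_out, so I_supply = 1540.6/120 = 12.8 A.

I_supply ≈ 12.8 A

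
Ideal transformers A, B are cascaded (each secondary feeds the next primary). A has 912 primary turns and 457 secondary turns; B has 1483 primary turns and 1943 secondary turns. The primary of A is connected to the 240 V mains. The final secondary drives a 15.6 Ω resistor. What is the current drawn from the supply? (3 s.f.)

I_supply ≈ 6.63 A

Secondary of A: V = 240.00 × 457/912 = 120.26 V.
Secondary of B: V = 120.26 × 1943/1483 = 157.57 V.
I_load = 157.57/15.6 = 10.100 A, so P_out = 157.57 × 10.100 = 1591.5 W.
All ideal ⇒ P_in = P_out, so I_supply = 1591.5/240 = 6.63 A.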